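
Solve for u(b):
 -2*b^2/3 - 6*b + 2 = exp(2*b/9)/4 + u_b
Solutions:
 u(b) = C1 - 2*b^3/9 - 3*b^2 + 2*b - 9*exp(2*b/9)/8


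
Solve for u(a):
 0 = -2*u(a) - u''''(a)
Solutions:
 u(a) = (C1*sin(2^(3/4)*a/2) + C2*cos(2^(3/4)*a/2))*exp(-2^(3/4)*a/2) + (C3*sin(2^(3/4)*a/2) + C4*cos(2^(3/4)*a/2))*exp(2^(3/4)*a/2)


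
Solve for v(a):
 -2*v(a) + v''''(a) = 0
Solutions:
 v(a) = C1*exp(-2^(1/4)*a) + C2*exp(2^(1/4)*a) + C3*sin(2^(1/4)*a) + C4*cos(2^(1/4)*a)


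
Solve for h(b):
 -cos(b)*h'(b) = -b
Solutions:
 h(b) = C1 + Integral(b/cos(b), b)


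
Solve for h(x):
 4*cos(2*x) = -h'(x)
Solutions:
 h(x) = C1 - 2*sin(2*x)


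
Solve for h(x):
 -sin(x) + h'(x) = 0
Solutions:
 h(x) = C1 - cos(x)


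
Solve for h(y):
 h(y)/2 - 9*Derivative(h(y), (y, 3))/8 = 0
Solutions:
 h(y) = C3*exp(2^(2/3)*3^(1/3)*y/3) + (C1*sin(2^(2/3)*3^(5/6)*y/6) + C2*cos(2^(2/3)*3^(5/6)*y/6))*exp(-2^(2/3)*3^(1/3)*y/6)


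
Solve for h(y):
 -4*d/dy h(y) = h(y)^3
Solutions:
 h(y) = -sqrt(2)*sqrt(-1/(C1 - y))
 h(y) = sqrt(2)*sqrt(-1/(C1 - y))


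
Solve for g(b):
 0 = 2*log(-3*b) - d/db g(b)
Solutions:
 g(b) = C1 + 2*b*log(-b) + 2*b*(-1 + log(3))


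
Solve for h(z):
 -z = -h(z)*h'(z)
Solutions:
 h(z) = -sqrt(C1 + z^2)
 h(z) = sqrt(C1 + z^2)


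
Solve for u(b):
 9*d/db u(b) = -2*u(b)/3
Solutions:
 u(b) = C1*exp(-2*b/27)


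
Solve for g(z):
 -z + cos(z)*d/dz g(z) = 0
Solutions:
 g(z) = C1 + Integral(z/cos(z), z)


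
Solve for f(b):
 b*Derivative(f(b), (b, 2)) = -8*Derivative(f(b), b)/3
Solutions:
 f(b) = C1 + C2/b^(5/3)


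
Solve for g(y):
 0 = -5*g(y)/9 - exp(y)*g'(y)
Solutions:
 g(y) = C1*exp(5*exp(-y)/9)


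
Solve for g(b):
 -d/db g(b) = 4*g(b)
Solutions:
 g(b) = C1*exp(-4*b)


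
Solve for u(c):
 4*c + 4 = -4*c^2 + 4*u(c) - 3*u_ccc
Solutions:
 u(c) = C3*exp(6^(2/3)*c/3) + c^2 + c + (C1*sin(2^(2/3)*3^(1/6)*c/2) + C2*cos(2^(2/3)*3^(1/6)*c/2))*exp(-6^(2/3)*c/6) + 1


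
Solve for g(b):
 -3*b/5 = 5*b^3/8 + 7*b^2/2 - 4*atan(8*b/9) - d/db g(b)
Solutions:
 g(b) = C1 + 5*b^4/32 + 7*b^3/6 + 3*b^2/10 - 4*b*atan(8*b/9) + 9*log(64*b^2 + 81)/4


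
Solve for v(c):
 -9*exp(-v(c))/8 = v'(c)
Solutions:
 v(c) = log(C1 - 9*c/8)


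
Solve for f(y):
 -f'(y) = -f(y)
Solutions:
 f(y) = C1*exp(y)


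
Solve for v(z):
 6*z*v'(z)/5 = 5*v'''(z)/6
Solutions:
 v(z) = C1 + Integral(C2*airyai(5^(1/3)*6^(2/3)*z/5) + C3*airybi(5^(1/3)*6^(2/3)*z/5), z)


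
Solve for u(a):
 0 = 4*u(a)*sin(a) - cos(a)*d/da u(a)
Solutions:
 u(a) = C1/cos(a)^4


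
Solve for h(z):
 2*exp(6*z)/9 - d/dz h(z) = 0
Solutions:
 h(z) = C1 + exp(6*z)/27


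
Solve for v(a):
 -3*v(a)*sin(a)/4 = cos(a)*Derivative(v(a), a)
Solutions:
 v(a) = C1*cos(a)^(3/4)


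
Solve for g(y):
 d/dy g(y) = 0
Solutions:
 g(y) = C1


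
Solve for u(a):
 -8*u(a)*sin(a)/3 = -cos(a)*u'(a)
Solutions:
 u(a) = C1/cos(a)^(8/3)


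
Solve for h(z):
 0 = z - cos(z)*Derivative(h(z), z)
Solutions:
 h(z) = C1 + Integral(z/cos(z), z)


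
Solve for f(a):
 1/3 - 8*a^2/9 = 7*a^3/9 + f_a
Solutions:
 f(a) = C1 - 7*a^4/36 - 8*a^3/27 + a/3


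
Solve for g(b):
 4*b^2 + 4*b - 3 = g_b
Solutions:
 g(b) = C1 + 4*b^3/3 + 2*b^2 - 3*b


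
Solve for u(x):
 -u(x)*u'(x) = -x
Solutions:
 u(x) = -sqrt(C1 + x^2)
 u(x) = sqrt(C1 + x^2)


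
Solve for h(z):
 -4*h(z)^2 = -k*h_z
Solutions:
 h(z) = -k/(C1*k + 4*z)


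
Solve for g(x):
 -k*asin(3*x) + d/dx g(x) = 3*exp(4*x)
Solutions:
 g(x) = C1 + k*(x*asin(3*x) + sqrt(1 - 9*x^2)/3) + 3*exp(4*x)/4


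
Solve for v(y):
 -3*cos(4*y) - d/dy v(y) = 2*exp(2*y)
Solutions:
 v(y) = C1 - exp(2*y) - 3*sin(4*y)/4


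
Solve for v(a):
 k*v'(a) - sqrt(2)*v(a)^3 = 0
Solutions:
 v(a) = -sqrt(2)*sqrt(-k/(C1*k + sqrt(2)*a))/2
 v(a) = sqrt(2)*sqrt(-k/(C1*k + sqrt(2)*a))/2


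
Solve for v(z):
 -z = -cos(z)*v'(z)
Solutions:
 v(z) = C1 + Integral(z/cos(z), z)


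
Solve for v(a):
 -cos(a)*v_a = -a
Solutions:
 v(a) = C1 + Integral(a/cos(a), a)


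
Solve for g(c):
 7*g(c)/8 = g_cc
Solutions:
 g(c) = C1*exp(-sqrt(14)*c/4) + C2*exp(sqrt(14)*c/4)


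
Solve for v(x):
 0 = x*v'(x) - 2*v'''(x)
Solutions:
 v(x) = C1 + Integral(C2*airyai(2^(2/3)*x/2) + C3*airybi(2^(2/3)*x/2), x)


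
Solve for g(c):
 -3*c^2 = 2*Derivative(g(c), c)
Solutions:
 g(c) = C1 - c^3/2


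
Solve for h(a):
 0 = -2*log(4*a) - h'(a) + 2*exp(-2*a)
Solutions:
 h(a) = C1 - 2*a*log(a) + 2*a*(1 - 2*log(2)) - exp(-2*a)


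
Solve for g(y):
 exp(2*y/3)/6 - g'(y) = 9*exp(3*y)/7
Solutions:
 g(y) = C1 + exp(2*y/3)/4 - 3*exp(3*y)/7


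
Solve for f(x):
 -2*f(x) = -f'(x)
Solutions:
 f(x) = C1*exp(2*x)


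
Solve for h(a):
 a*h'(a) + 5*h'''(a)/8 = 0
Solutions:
 h(a) = C1 + Integral(C2*airyai(-2*5^(2/3)*a/5) + C3*airybi(-2*5^(2/3)*a/5), a)


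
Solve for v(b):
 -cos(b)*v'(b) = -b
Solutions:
 v(b) = C1 + Integral(b/cos(b), b)


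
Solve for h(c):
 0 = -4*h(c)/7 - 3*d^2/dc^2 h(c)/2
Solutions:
 h(c) = C1*sin(2*sqrt(42)*c/21) + C2*cos(2*sqrt(42)*c/21)


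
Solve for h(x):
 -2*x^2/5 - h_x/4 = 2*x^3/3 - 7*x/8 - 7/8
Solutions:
 h(x) = C1 - 2*x^4/3 - 8*x^3/15 + 7*x^2/4 + 7*x/2


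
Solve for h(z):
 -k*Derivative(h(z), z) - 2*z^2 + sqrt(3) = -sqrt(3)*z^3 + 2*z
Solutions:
 h(z) = C1 + sqrt(3)*z^4/(4*k) - 2*z^3/(3*k) - z^2/k + sqrt(3)*z/k


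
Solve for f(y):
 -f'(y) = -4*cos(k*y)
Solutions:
 f(y) = C1 + 4*sin(k*y)/k


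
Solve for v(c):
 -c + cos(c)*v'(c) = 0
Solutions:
 v(c) = C1 + Integral(c/cos(c), c)


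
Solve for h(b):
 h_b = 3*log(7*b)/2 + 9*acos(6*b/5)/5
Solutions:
 h(b) = C1 + 3*b*log(b)/2 + 9*b*acos(6*b/5)/5 - 3*b/2 + 3*b*log(7)/2 - 3*sqrt(25 - 36*b^2)/10


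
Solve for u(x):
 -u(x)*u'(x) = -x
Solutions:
 u(x) = -sqrt(C1 + x^2)
 u(x) = sqrt(C1 + x^2)


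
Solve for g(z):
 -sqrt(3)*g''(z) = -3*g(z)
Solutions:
 g(z) = C1*exp(-3^(1/4)*z) + C2*exp(3^(1/4)*z)


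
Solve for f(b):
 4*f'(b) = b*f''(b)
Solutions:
 f(b) = C1 + C2*b^5


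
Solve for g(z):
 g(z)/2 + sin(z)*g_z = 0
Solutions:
 g(z) = C1*(cos(z) + 1)^(1/4)/(cos(z) - 1)^(1/4)


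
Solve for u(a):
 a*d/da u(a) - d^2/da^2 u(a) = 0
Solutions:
 u(a) = C1 + C2*erfi(sqrt(2)*a/2)


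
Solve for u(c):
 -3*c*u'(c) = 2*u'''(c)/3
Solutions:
 u(c) = C1 + Integral(C2*airyai(-6^(2/3)*c/2) + C3*airybi(-6^(2/3)*c/2), c)


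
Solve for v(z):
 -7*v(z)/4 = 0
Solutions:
 v(z) = 0


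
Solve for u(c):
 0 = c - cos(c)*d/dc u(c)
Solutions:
 u(c) = C1 + Integral(c/cos(c), c)


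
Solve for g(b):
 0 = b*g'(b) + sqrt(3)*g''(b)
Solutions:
 g(b) = C1 + C2*erf(sqrt(2)*3^(3/4)*b/6)


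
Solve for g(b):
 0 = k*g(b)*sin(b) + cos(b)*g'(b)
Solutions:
 g(b) = C1*exp(k*log(cos(b)))


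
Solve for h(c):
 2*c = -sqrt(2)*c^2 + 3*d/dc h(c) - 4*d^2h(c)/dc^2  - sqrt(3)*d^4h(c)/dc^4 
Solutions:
 h(c) = C1 + C2*exp(c*(-2^(2/3)*3^(1/6)*(27 + sqrt(256*sqrt(3) + 729))^(1/3) + 8*6^(1/3)/(27 + sqrt(256*sqrt(3) + 729))^(1/3))/12)*sin(c*(8*2^(1/3)*3^(5/6)/(27 + sqrt(256*sqrt(3) + 729))^(1/3) + 6^(2/3)*(27 + sqrt(256*sqrt(3) + 729))^(1/3))/12) + C3*exp(c*(-2^(2/3)*3^(1/6)*(27 + sqrt(256*sqrt(3) + 729))^(1/3) + 8*6^(1/3)/(27 + sqrt(256*sqrt(3) + 729))^(1/3))/12)*cos(c*(8*2^(1/3)*3^(5/6)/(27 + sqrt(256*sqrt(3) + 729))^(1/3) + 6^(2/3)*(27 + sqrt(256*sqrt(3) + 729))^(1/3))/12) + C4*exp(-c*(-2^(2/3)*3^(1/6)*(27 + sqrt(256*sqrt(3) + 729))^(1/3) + 8*6^(1/3)/(27 + sqrt(256*sqrt(3) + 729))^(1/3))/6) + sqrt(2)*c^3/9 + c^2/3 + 4*sqrt(2)*c^2/9 + 8*c/9 + 32*sqrt(2)*c/27


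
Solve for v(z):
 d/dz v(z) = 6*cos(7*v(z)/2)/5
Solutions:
 -6*z/5 - log(sin(7*v(z)/2) - 1)/7 + log(sin(7*v(z)/2) + 1)/7 = C1


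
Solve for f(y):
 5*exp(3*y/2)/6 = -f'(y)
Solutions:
 f(y) = C1 - 5*exp(3*y/2)/9


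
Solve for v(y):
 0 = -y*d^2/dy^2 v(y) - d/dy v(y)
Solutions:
 v(y) = C1 + C2*log(y)


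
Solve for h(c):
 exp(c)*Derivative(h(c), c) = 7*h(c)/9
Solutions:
 h(c) = C1*exp(-7*exp(-c)/9)


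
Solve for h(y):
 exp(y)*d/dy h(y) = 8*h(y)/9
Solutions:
 h(y) = C1*exp(-8*exp(-y)/9)


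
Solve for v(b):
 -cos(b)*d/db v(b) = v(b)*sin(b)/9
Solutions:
 v(b) = C1*cos(b)^(1/9)


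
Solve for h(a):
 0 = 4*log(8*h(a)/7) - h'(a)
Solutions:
 -Integral(1/(log(_y) - log(7) + 3*log(2)), (_y, h(a)))/4 = C1 - a


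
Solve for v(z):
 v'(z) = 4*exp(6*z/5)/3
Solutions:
 v(z) = C1 + 10*exp(6*z/5)/9


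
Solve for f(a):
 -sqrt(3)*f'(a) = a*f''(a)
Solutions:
 f(a) = C1 + C2*a^(1 - sqrt(3))


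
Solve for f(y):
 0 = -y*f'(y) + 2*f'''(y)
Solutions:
 f(y) = C1 + Integral(C2*airyai(2^(2/3)*y/2) + C3*airybi(2^(2/3)*y/2), y)


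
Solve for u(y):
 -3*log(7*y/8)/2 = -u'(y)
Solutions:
 u(y) = C1 + 3*y*log(y)/2 - 9*y*log(2)/2 - 3*y/2 + 3*y*log(7)/2


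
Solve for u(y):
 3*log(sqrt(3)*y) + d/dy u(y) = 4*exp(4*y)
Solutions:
 u(y) = C1 - 3*y*log(y) + y*(3 - 3*log(3)/2) + exp(4*y)


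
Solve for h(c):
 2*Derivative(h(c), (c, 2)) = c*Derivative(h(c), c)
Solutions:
 h(c) = C1 + C2*erfi(c/2)


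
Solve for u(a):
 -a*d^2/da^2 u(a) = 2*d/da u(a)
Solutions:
 u(a) = C1 + C2/a


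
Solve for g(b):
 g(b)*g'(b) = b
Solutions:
 g(b) = -sqrt(C1 + b^2)
 g(b) = sqrt(C1 + b^2)


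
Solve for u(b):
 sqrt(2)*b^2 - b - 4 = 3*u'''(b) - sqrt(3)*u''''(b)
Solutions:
 u(b) = C1 + C2*b + C3*b^2 + C4*exp(sqrt(3)*b) + sqrt(2)*b^5/180 + b^4*(-3 + 2*sqrt(6))/216 + b^3*(-12 - sqrt(3) + 2*sqrt(2))/54


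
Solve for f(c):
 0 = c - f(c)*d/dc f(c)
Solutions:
 f(c) = -sqrt(C1 + c^2)
 f(c) = sqrt(C1 + c^2)


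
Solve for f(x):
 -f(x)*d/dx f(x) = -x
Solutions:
 f(x) = -sqrt(C1 + x^2)
 f(x) = sqrt(C1 + x^2)


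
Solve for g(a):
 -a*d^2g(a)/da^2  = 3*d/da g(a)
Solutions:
 g(a) = C1 + C2/a^2


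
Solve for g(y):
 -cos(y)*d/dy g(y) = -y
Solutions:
 g(y) = C1 + Integral(y/cos(y), y)


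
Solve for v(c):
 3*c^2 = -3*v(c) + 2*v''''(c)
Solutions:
 v(c) = C1*exp(-2^(3/4)*3^(1/4)*c/2) + C2*exp(2^(3/4)*3^(1/4)*c/2) + C3*sin(2^(3/4)*3^(1/4)*c/2) + C4*cos(2^(3/4)*3^(1/4)*c/2) - c^2


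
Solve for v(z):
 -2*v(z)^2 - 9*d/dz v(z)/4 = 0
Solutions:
 v(z) = 9/(C1 + 8*z)


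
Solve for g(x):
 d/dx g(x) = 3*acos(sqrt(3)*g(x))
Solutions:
 Integral(1/acos(sqrt(3)*_y), (_y, g(x))) = C1 + 3*x


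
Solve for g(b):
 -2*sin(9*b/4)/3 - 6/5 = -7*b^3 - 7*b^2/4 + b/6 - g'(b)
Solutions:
 g(b) = C1 - 7*b^4/4 - 7*b^3/12 + b^2/12 + 6*b/5 - 8*cos(9*b/4)/27


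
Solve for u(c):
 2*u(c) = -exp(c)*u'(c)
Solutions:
 u(c) = C1*exp(2*exp(-c))


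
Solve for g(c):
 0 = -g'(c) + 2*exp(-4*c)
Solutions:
 g(c) = C1 - exp(-4*c)/2


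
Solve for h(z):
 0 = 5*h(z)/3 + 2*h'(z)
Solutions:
 h(z) = C1*exp(-5*z/6)


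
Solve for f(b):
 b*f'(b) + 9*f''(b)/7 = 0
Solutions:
 f(b) = C1 + C2*erf(sqrt(14)*b/6)


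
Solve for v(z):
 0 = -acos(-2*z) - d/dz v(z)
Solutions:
 v(z) = C1 - z*acos(-2*z) - sqrt(1 - 4*z^2)/2


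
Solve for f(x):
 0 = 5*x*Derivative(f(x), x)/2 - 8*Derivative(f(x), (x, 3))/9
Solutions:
 f(x) = C1 + Integral(C2*airyai(2^(2/3)*45^(1/3)*x/4) + C3*airybi(2^(2/3)*45^(1/3)*x/4), x)


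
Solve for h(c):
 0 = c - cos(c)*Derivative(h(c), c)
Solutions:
 h(c) = C1 + Integral(c/cos(c), c)


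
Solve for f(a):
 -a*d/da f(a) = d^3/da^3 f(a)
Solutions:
 f(a) = C1 + Integral(C2*airyai(-a) + C3*airybi(-a), a)


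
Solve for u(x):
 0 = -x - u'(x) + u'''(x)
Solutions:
 u(x) = C1 + C2*exp(-x) + C3*exp(x) - x^2/2


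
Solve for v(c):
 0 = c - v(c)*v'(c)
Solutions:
 v(c) = -sqrt(C1 + c^2)
 v(c) = sqrt(C1 + c^2)


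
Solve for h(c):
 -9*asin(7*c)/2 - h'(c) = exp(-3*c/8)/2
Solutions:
 h(c) = C1 - 9*c*asin(7*c)/2 - 9*sqrt(1 - 49*c^2)/14 + 4*exp(-3*c/8)/3


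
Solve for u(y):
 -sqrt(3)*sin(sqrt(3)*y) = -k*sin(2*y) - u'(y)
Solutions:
 u(y) = C1 + k*cos(2*y)/2 - cos(sqrt(3)*y)


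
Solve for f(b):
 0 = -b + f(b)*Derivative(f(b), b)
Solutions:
 f(b) = -sqrt(C1 + b^2)
 f(b) = sqrt(C1 + b^2)


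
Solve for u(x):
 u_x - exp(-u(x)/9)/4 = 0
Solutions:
 u(x) = 9*log(C1 + x/36)


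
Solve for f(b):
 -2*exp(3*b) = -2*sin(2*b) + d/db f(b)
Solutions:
 f(b) = C1 - 2*exp(3*b)/3 - cos(2*b)


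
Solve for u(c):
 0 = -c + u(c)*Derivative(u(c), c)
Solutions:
 u(c) = -sqrt(C1 + c^2)
 u(c) = sqrt(C1 + c^2)


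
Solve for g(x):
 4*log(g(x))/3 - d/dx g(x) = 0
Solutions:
 li(g(x)) = C1 + 4*x/3


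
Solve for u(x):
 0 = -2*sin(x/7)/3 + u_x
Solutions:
 u(x) = C1 - 14*cos(x/7)/3


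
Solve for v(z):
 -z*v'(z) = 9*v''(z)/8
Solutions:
 v(z) = C1 + C2*erf(2*z/3)


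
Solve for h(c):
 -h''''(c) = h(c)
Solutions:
 h(c) = (C1*sin(sqrt(2)*c/2) + C2*cos(sqrt(2)*c/2))*exp(-sqrt(2)*c/2) + (C3*sin(sqrt(2)*c/2) + C4*cos(sqrt(2)*c/2))*exp(sqrt(2)*c/2)


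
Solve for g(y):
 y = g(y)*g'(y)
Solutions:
 g(y) = -sqrt(C1 + y^2)
 g(y) = sqrt(C1 + y^2)


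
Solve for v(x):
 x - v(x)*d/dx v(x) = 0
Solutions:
 v(x) = -sqrt(C1 + x^2)
 v(x) = sqrt(C1 + x^2)


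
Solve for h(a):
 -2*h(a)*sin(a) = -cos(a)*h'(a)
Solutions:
 h(a) = C1/cos(a)^2


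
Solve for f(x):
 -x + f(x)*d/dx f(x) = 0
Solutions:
 f(x) = -sqrt(C1 + x^2)
 f(x) = sqrt(C1 + x^2)


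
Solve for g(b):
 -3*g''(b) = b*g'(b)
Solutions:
 g(b) = C1 + C2*erf(sqrt(6)*b/6)


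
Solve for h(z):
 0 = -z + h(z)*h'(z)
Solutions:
 h(z) = -sqrt(C1 + z^2)
 h(z) = sqrt(C1 + z^2)


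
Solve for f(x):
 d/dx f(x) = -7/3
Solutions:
 f(x) = C1 - 7*x/3


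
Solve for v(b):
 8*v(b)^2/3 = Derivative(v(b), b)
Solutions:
 v(b) = -3/(C1 + 8*b)


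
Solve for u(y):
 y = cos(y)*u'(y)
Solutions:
 u(y) = C1 + Integral(y/cos(y), y)


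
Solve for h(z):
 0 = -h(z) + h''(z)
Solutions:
 h(z) = C1*exp(-z) + C2*exp(z)


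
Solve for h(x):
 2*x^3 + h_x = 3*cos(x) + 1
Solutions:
 h(x) = C1 - x^4/2 + x + 3*sin(x)


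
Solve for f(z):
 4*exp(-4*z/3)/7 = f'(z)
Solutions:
 f(z) = C1 - 3*exp(-4*z/3)/7


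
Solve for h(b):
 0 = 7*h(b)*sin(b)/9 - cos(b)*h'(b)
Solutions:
 h(b) = C1/cos(b)^(7/9)


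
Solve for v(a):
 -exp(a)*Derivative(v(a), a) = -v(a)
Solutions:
 v(a) = C1*exp(-exp(-a))


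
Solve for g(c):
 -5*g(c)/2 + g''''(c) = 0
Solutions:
 g(c) = C1*exp(-2^(3/4)*5^(1/4)*c/2) + C2*exp(2^(3/4)*5^(1/4)*c/2) + C3*sin(2^(3/4)*5^(1/4)*c/2) + C4*cos(2^(3/4)*5^(1/4)*c/2)


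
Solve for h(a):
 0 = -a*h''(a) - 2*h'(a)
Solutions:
 h(a) = C1 + C2/a


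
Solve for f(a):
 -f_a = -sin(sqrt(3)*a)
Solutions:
 f(a) = C1 - sqrt(3)*cos(sqrt(3)*a)/3


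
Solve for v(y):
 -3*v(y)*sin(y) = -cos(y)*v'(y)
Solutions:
 v(y) = C1/cos(y)^3


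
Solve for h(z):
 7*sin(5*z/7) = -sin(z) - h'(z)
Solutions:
 h(z) = C1 + 49*cos(5*z/7)/5 + cos(z)


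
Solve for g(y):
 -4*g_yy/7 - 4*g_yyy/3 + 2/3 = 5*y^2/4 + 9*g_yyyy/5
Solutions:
 g(y) = C1 + C2*y - 35*y^4/192 + 245*y^3/144 - 2555*y^2/576 + (C3*sin(2*sqrt(1610)*y/189) + C4*cos(2*sqrt(1610)*y/189))*exp(-10*y/27)


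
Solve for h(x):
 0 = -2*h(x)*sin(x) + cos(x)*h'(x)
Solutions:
 h(x) = C1/cos(x)^2


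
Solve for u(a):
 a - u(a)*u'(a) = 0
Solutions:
 u(a) = -sqrt(C1 + a^2)
 u(a) = sqrt(C1 + a^2)


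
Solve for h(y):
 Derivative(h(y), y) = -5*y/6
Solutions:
 h(y) = C1 - 5*y^2/12


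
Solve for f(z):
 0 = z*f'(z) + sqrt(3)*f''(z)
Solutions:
 f(z) = C1 + C2*erf(sqrt(2)*3^(3/4)*z/6)


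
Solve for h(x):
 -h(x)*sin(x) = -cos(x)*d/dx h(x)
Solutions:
 h(x) = C1/cos(x)


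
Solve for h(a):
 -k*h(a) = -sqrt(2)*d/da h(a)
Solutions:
 h(a) = C1*exp(sqrt(2)*a*k/2)


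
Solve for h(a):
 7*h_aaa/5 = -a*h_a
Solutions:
 h(a) = C1 + Integral(C2*airyai(-5^(1/3)*7^(2/3)*a/7) + C3*airybi(-5^(1/3)*7^(2/3)*a/7), a)


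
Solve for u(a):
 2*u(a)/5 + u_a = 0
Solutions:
 u(a) = C1*exp(-2*a/5)


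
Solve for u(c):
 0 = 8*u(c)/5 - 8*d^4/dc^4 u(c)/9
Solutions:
 u(c) = C1*exp(-sqrt(3)*5^(3/4)*c/5) + C2*exp(sqrt(3)*5^(3/4)*c/5) + C3*sin(sqrt(3)*5^(3/4)*c/5) + C4*cos(sqrt(3)*5^(3/4)*c/5)


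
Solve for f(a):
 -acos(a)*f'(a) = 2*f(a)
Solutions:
 f(a) = C1*exp(-2*Integral(1/acos(a), a))


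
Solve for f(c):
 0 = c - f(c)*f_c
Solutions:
 f(c) = -sqrt(C1 + c^2)
 f(c) = sqrt(C1 + c^2)


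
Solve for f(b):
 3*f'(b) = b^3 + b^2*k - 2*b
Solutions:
 f(b) = C1 + b^4/12 + b^3*k/9 - b^2/3


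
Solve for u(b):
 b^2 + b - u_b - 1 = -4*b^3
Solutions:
 u(b) = C1 + b^4 + b^3/3 + b^2/2 - b


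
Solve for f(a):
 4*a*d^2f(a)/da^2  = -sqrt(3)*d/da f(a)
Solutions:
 f(a) = C1 + C2*a^(1 - sqrt(3)/4)


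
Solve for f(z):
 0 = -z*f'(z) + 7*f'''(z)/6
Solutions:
 f(z) = C1 + Integral(C2*airyai(6^(1/3)*7^(2/3)*z/7) + C3*airybi(6^(1/3)*7^(2/3)*z/7), z)


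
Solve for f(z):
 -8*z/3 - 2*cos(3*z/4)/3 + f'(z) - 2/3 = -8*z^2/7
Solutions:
 f(z) = C1 - 8*z^3/21 + 4*z^2/3 + 2*z/3 + 8*sin(3*z/4)/9


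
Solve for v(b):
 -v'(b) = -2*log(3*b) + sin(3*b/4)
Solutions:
 v(b) = C1 + 2*b*log(b) - 2*b + 2*b*log(3) + 4*cos(3*b/4)/3


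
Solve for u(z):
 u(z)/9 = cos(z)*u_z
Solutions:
 u(z) = C1*(sin(z) + 1)^(1/18)/(sin(z) - 1)^(1/18)


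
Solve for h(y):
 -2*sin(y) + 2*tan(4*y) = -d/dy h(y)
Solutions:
 h(y) = C1 + log(cos(4*y))/2 - 2*cos(y)


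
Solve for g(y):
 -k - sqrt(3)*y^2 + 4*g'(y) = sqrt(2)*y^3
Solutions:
 g(y) = C1 + k*y/4 + sqrt(2)*y^4/16 + sqrt(3)*y^3/12


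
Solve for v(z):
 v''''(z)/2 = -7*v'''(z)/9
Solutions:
 v(z) = C1 + C2*z + C3*z^2 + C4*exp(-14*z/9)


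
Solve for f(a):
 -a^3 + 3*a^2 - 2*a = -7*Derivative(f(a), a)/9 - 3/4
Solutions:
 f(a) = C1 + 9*a^4/28 - 9*a^3/7 + 9*a^2/7 - 27*a/28


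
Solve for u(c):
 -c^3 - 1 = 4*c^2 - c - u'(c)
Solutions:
 u(c) = C1 + c^4/4 + 4*c^3/3 - c^2/2 + c


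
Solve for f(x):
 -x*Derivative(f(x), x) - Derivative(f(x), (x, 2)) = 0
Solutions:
 f(x) = C1 + C2*erf(sqrt(2)*x/2)


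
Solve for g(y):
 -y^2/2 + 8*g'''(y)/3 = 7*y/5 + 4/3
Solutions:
 g(y) = C1 + C2*y + C3*y^2 + y^5/320 + 7*y^4/320 + y^3/12


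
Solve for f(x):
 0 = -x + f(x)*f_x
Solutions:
 f(x) = -sqrt(C1 + x^2)
 f(x) = sqrt(C1 + x^2)


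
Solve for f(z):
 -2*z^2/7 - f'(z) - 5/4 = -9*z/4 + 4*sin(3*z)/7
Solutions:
 f(z) = C1 - 2*z^3/21 + 9*z^2/8 - 5*z/4 + 4*cos(3*z)/21


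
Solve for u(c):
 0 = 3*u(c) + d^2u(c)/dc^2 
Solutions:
 u(c) = C1*sin(sqrt(3)*c) + C2*cos(sqrt(3)*c)


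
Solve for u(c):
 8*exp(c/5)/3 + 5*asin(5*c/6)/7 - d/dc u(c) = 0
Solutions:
 u(c) = C1 + 5*c*asin(5*c/6)/7 + sqrt(36 - 25*c^2)/7 + 40*exp(c/5)/3


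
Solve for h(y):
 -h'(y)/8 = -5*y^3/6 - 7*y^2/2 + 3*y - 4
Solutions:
 h(y) = C1 + 5*y^4/3 + 28*y^3/3 - 12*y^2 + 32*y


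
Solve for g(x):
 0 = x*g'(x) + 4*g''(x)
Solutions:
 g(x) = C1 + C2*erf(sqrt(2)*x/4)


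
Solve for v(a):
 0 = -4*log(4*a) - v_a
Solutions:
 v(a) = C1 - 4*a*log(a) - a*log(256) + 4*a


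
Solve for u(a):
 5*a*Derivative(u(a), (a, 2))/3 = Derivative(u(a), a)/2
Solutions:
 u(a) = C1 + C2*a^(13/10)


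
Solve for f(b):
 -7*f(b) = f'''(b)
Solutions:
 f(b) = C3*exp(-7^(1/3)*b) + (C1*sin(sqrt(3)*7^(1/3)*b/2) + C2*cos(sqrt(3)*7^(1/3)*b/2))*exp(7^(1/3)*b/2)


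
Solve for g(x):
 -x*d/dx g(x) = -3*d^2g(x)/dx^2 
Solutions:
 g(x) = C1 + C2*erfi(sqrt(6)*x/6)


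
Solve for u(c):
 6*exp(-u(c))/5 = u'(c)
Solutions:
 u(c) = log(C1 + 6*c/5)


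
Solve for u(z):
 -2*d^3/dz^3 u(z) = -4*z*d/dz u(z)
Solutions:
 u(z) = C1 + Integral(C2*airyai(2^(1/3)*z) + C3*airybi(2^(1/3)*z), z)


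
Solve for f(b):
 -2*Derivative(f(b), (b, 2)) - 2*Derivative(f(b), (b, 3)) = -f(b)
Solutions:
 f(b) = C1*exp(-b*(2*2^(2/3)/(3*sqrt(57) + 23)^(1/3) + 4 + 2^(1/3)*(3*sqrt(57) + 23)^(1/3))/12)*sin(2^(1/3)*sqrt(3)*b*(-(3*sqrt(57) + 23)^(1/3) + 2*2^(1/3)/(3*sqrt(57) + 23)^(1/3))/12) + C2*exp(-b*(2*2^(2/3)/(3*sqrt(57) + 23)^(1/3) + 4 + 2^(1/3)*(3*sqrt(57) + 23)^(1/3))/12)*cos(2^(1/3)*sqrt(3)*b*(-(3*sqrt(57) + 23)^(1/3) + 2*2^(1/3)/(3*sqrt(57) + 23)^(1/3))/12) + C3*exp(b*(-2 + 2*2^(2/3)/(3*sqrt(57) + 23)^(1/3) + 2^(1/3)*(3*sqrt(57) + 23)^(1/3))/6)


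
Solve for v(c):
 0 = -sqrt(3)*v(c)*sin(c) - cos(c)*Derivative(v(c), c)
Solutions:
 v(c) = C1*cos(c)^(sqrt(3))


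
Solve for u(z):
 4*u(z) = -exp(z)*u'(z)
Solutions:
 u(z) = C1*exp(4*exp(-z))


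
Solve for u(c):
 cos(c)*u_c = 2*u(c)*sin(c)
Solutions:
 u(c) = C1/cos(c)^2


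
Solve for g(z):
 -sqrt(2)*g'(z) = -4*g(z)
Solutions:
 g(z) = C1*exp(2*sqrt(2)*z)


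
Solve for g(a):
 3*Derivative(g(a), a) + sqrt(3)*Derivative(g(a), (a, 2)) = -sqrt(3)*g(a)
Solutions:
 g(a) = (C1*sin(a/2) + C2*cos(a/2))*exp(-sqrt(3)*a/2)


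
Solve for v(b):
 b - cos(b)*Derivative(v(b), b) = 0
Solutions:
 v(b) = C1 + Integral(b/cos(b), b)


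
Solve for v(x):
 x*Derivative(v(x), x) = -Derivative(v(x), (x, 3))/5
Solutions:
 v(x) = C1 + Integral(C2*airyai(-5^(1/3)*x) + C3*airybi(-5^(1/3)*x), x)


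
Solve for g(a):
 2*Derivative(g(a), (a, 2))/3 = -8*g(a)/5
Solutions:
 g(a) = C1*sin(2*sqrt(15)*a/5) + C2*cos(2*sqrt(15)*a/5)


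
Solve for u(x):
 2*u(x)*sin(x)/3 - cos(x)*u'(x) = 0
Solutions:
 u(x) = C1/cos(x)^(2/3)


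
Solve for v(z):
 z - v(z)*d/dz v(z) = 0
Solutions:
 v(z) = -sqrt(C1 + z^2)
 v(z) = sqrt(C1 + z^2)


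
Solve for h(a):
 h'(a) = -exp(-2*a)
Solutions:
 h(a) = C1 + exp(-2*a)/2


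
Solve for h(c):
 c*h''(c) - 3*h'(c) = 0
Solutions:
 h(c) = C1 + C2*c^4


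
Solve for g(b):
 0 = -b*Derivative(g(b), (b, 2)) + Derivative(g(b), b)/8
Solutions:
 g(b) = C1 + C2*b^(9/8)


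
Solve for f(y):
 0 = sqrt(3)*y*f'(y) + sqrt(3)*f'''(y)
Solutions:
 f(y) = C1 + Integral(C2*airyai(-y) + C3*airybi(-y), y)


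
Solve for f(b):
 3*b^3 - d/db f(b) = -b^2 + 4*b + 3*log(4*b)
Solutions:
 f(b) = C1 + 3*b^4/4 + b^3/3 - 2*b^2 - 3*b*log(b) - b*log(64) + 3*b


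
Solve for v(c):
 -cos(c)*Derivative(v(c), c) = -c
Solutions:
 v(c) = C1 + Integral(c/cos(c), c)


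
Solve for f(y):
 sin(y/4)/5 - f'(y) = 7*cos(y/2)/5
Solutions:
 f(y) = C1 - 14*sin(y/2)/5 - 4*cos(y/4)/5


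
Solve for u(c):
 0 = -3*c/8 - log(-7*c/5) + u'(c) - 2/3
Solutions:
 u(c) = C1 + 3*c^2/16 + c*log(-c) + c*(-log(5) - 1/3 + log(7))


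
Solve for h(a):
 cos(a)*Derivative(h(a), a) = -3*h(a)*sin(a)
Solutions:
 h(a) = C1*cos(a)^3


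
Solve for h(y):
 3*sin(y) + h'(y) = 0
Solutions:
 h(y) = C1 + 3*cos(y)


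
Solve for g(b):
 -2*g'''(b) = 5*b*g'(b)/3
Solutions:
 g(b) = C1 + Integral(C2*airyai(-5^(1/3)*6^(2/3)*b/6) + C3*airybi(-5^(1/3)*6^(2/3)*b/6), b)


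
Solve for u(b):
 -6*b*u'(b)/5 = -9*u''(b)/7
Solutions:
 u(b) = C1 + C2*erfi(sqrt(105)*b/15)


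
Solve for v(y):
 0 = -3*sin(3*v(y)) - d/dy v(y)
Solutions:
 v(y) = -acos((-C1 - exp(18*y))/(C1 - exp(18*y)))/3 + 2*pi/3
 v(y) = acos((-C1 - exp(18*y))/(C1 - exp(18*y)))/3


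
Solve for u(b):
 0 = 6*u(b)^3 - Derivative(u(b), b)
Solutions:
 u(b) = -sqrt(2)*sqrt(-1/(C1 + 6*b))/2
 u(b) = sqrt(2)*sqrt(-1/(C1 + 6*b))/2


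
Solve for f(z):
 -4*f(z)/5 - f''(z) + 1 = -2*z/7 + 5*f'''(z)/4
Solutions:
 f(z) = C1*exp(z*(-4 + 4/(3*sqrt(2265) + 143)^(1/3) + (3*sqrt(2265) + 143)^(1/3))/15)*sin(sqrt(3)*z*(-(3*sqrt(2265) + 143)^(1/3) + 4/(3*sqrt(2265) + 143)^(1/3))/15) + C2*exp(z*(-4 + 4/(3*sqrt(2265) + 143)^(1/3) + (3*sqrt(2265) + 143)^(1/3))/15)*cos(sqrt(3)*z*(-(3*sqrt(2265) + 143)^(1/3) + 4/(3*sqrt(2265) + 143)^(1/3))/15) + C3*exp(-2*z*(4/(3*sqrt(2265) + 143)^(1/3) + 2 + (3*sqrt(2265) + 143)^(1/3))/15) + 5*z/14 + 5/4


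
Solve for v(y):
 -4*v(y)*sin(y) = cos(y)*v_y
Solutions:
 v(y) = C1*cos(y)^4


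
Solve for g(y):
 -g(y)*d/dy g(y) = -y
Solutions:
 g(y) = -sqrt(C1 + y^2)
 g(y) = sqrt(C1 + y^2)


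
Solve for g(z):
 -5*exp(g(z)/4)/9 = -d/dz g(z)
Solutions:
 g(z) = 4*log(-1/(C1 + 5*z)) + 8*log(6)


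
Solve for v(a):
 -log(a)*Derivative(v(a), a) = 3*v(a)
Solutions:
 v(a) = C1*exp(-3*li(a))


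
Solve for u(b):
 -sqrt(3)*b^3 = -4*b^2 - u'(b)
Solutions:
 u(b) = C1 + sqrt(3)*b^4/4 - 4*b^3/3


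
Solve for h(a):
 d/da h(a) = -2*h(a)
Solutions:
 h(a) = C1*exp(-2*a)


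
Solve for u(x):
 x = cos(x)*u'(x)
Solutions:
 u(x) = C1 + Integral(x/cos(x), x)


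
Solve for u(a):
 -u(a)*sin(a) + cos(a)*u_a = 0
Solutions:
 u(a) = C1/cos(a)


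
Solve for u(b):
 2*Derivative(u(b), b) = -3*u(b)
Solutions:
 u(b) = C1*exp(-3*b/2)


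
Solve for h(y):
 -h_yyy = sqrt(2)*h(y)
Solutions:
 h(y) = C3*exp(-2^(1/6)*y) + (C1*sin(2^(1/6)*sqrt(3)*y/2) + C2*cos(2^(1/6)*sqrt(3)*y/2))*exp(2^(1/6)*y/2)


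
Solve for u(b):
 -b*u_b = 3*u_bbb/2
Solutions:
 u(b) = C1 + Integral(C2*airyai(-2^(1/3)*3^(2/3)*b/3) + C3*airybi(-2^(1/3)*3^(2/3)*b/3), b)


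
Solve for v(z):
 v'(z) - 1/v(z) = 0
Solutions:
 v(z) = -sqrt(C1 + 2*z)
 v(z) = sqrt(C1 + 2*z)


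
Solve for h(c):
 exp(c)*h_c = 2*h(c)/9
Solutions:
 h(c) = C1*exp(-2*exp(-c)/9)


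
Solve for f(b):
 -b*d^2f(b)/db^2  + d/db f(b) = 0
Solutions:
 f(b) = C1 + C2*b^2


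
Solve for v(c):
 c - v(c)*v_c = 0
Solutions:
 v(c) = -sqrt(C1 + c^2)
 v(c) = sqrt(C1 + c^2)


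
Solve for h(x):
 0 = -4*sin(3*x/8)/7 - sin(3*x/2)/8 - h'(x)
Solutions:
 h(x) = C1 + 32*cos(3*x/8)/21 + cos(3*x/2)/12


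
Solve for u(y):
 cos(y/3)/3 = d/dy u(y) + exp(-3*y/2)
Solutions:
 u(y) = C1 + sin(y/3) + 2*exp(-3*y/2)/3


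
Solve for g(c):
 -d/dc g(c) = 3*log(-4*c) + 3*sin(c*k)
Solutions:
 g(c) = C1 - 3*c*log(-c) - 6*c*log(2) + 3*c - 3*Piecewise((-cos(c*k)/k, Ne(k, 0)), (0, True))


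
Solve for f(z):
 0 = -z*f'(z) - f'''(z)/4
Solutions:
 f(z) = C1 + Integral(C2*airyai(-2^(2/3)*z) + C3*airybi(-2^(2/3)*z), z)


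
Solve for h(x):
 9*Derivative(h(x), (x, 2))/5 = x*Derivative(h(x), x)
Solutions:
 h(x) = C1 + C2*erfi(sqrt(10)*x/6)


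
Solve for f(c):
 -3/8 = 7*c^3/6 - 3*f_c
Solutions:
 f(c) = C1 + 7*c^4/72 + c/8


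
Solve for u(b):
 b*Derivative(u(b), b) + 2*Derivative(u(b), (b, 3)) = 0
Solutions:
 u(b) = C1 + Integral(C2*airyai(-2^(2/3)*b/2) + C3*airybi(-2^(2/3)*b/2), b)


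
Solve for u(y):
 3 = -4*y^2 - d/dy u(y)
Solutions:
 u(y) = C1 - 4*y^3/3 - 3*y


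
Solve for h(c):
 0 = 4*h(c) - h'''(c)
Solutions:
 h(c) = C3*exp(2^(2/3)*c) + (C1*sin(2^(2/3)*sqrt(3)*c/2) + C2*cos(2^(2/3)*sqrt(3)*c/2))*exp(-2^(2/3)*c/2)


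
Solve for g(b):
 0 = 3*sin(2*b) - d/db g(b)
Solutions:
 g(b) = C1 - 3*cos(2*b)/2


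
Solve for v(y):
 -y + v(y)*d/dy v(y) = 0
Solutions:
 v(y) = -sqrt(C1 + y^2)
 v(y) = sqrt(C1 + y^2)


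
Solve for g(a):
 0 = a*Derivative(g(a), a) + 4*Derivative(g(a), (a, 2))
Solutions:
 g(a) = C1 + C2*erf(sqrt(2)*a/4)


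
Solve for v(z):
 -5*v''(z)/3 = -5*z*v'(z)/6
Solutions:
 v(z) = C1 + C2*erfi(z/2)


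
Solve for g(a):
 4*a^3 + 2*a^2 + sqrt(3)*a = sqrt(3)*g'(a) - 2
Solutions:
 g(a) = C1 + sqrt(3)*a^4/3 + 2*sqrt(3)*a^3/9 + a^2/2 + 2*sqrt(3)*a/3


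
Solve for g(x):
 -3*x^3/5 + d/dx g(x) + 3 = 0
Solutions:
 g(x) = C1 + 3*x^4/20 - 3*x


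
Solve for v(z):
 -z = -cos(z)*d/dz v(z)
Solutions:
 v(z) = C1 + Integral(z/cos(z), z)


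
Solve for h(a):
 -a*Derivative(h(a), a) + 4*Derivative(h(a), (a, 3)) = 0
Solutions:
 h(a) = C1 + Integral(C2*airyai(2^(1/3)*a/2) + C3*airybi(2^(1/3)*a/2), a)


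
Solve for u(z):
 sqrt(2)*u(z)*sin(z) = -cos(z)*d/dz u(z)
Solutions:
 u(z) = C1*cos(z)^(sqrt(2))


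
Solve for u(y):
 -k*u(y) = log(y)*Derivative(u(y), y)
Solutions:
 u(y) = C1*exp(-k*li(y))


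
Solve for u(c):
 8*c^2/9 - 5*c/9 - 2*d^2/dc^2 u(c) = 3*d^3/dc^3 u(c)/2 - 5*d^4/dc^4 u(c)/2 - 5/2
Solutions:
 u(c) = C1 + C2*c + C3*exp(c*(3 - sqrt(89))/10) + C4*exp(c*(3 + sqrt(89))/10) + c^4/27 - 17*c^3/108 + 221*c^2/144


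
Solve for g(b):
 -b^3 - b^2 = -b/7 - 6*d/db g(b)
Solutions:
 g(b) = C1 + b^4/24 + b^3/18 - b^2/84


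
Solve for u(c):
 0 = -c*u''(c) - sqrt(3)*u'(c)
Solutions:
 u(c) = C1 + C2*c^(1 - sqrt(3))


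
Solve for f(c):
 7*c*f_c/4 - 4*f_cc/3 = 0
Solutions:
 f(c) = C1 + C2*erfi(sqrt(42)*c/8)


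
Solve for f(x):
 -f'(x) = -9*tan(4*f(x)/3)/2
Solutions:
 f(x) = -3*asin(C1*exp(6*x))/4 + 3*pi/4
 f(x) = 3*asin(C1*exp(6*x))/4


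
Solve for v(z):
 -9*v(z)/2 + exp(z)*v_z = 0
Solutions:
 v(z) = C1*exp(-9*exp(-z)/2)


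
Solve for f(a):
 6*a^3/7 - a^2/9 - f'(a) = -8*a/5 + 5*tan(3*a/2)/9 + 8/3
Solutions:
 f(a) = C1 + 3*a^4/14 - a^3/27 + 4*a^2/5 - 8*a/3 + 10*log(cos(3*a/2))/27


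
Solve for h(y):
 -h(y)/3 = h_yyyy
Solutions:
 h(y) = (C1*sin(sqrt(2)*3^(3/4)*y/6) + C2*cos(sqrt(2)*3^(3/4)*y/6))*exp(-sqrt(2)*3^(3/4)*y/6) + (C3*sin(sqrt(2)*3^(3/4)*y/6) + C4*cos(sqrt(2)*3^(3/4)*y/6))*exp(sqrt(2)*3^(3/4)*y/6)


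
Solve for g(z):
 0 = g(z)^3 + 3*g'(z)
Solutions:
 g(z) = -sqrt(6)*sqrt(-1/(C1 - z))/2
 g(z) = sqrt(6)*sqrt(-1/(C1 - z))/2


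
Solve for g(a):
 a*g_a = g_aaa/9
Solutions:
 g(a) = C1 + Integral(C2*airyai(3^(2/3)*a) + C3*airybi(3^(2/3)*a), a)


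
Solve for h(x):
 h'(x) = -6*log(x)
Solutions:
 h(x) = C1 - 6*x*log(x) + 6*x


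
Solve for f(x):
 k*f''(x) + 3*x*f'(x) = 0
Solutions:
 f(x) = C1 + C2*sqrt(k)*erf(sqrt(6)*x*sqrt(1/k)/2)


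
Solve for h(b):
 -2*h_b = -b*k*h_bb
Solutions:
 h(b) = C1 + b^(((re(k) + 2)*re(k) + im(k)^2)/(re(k)^2 + im(k)^2))*(C2*sin(2*log(b)*Abs(im(k))/(re(k)^2 + im(k)^2)) + C3*cos(2*log(b)*im(k)/(re(k)^2 + im(k)^2)))


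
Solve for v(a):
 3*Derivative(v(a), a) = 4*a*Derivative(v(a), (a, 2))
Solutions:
 v(a) = C1 + C2*a^(7/4)


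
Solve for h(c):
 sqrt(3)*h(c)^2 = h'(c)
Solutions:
 h(c) = -1/(C1 + sqrt(3)*c)


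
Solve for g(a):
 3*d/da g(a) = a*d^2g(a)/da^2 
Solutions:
 g(a) = C1 + C2*a^4


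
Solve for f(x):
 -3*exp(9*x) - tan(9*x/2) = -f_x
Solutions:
 f(x) = C1 + exp(9*x)/3 - 2*log(cos(9*x/2))/9


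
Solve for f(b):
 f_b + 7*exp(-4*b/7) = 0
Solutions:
 f(b) = C1 + 49*exp(-4*b/7)/4


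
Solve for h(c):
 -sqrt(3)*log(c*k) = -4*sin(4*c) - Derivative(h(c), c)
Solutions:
 h(c) = C1 + sqrt(3)*c*(log(c*k) - 1) + cos(4*c)


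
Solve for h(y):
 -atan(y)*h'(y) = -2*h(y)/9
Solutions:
 h(y) = C1*exp(2*Integral(1/atan(y), y)/9)


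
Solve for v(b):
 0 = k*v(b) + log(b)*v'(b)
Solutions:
 v(b) = C1*exp(-k*li(b))


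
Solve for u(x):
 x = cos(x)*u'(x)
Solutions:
 u(x) = C1 + Integral(x/cos(x), x)


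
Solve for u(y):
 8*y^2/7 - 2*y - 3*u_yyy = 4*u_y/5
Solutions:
 u(y) = C1 + C2*sin(2*sqrt(15)*y/15) + C3*cos(2*sqrt(15)*y/15) + 10*y^3/21 - 5*y^2/4 - 75*y/7


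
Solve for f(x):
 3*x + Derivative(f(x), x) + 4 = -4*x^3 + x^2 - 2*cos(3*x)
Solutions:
 f(x) = C1 - x^4 + x^3/3 - 3*x^2/2 - 4*x - 2*sin(3*x)/3


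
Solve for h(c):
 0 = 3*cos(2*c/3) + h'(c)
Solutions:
 h(c) = C1 - 9*sin(2*c/3)/2


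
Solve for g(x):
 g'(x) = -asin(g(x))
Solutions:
 Integral(1/asin(_y), (_y, g(x))) = C1 - x


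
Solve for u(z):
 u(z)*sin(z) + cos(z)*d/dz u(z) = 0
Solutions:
 u(z) = C1*cos(z)


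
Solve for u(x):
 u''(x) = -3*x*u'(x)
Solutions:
 u(x) = C1 + C2*erf(sqrt(6)*x/2)


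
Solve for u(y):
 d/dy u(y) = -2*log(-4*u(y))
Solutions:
 Integral(1/(log(-_y) + 2*log(2)), (_y, u(y)))/2 = C1 - y


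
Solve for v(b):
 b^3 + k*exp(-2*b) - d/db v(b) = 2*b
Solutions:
 v(b) = C1 + b^4/4 - b^2 - k*exp(-2*b)/2


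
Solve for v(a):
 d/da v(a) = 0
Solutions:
 v(a) = C1


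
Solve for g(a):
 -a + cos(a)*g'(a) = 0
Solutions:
 g(a) = C1 + Integral(a/cos(a), a)


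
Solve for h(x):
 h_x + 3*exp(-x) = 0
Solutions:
 h(x) = C1 + 3*exp(-x)


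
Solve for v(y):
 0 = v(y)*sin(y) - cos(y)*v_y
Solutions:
 v(y) = C1/cos(y)


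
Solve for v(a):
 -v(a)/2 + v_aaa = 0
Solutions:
 v(a) = C3*exp(2^(2/3)*a/2) + (C1*sin(2^(2/3)*sqrt(3)*a/4) + C2*cos(2^(2/3)*sqrt(3)*a/4))*exp(-2^(2/3)*a/4)


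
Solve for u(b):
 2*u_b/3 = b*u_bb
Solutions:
 u(b) = C1 + C2*b^(5/3)


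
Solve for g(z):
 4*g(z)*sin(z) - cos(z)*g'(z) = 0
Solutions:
 g(z) = C1/cos(z)^4


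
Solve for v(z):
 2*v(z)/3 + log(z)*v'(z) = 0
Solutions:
 v(z) = C1*exp(-2*li(z)/3)


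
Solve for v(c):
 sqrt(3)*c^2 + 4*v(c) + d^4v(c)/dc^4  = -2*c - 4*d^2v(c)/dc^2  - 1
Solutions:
 v(c) = -sqrt(3)*c^2/4 - c/2 + (C1 + C2*c)*sin(sqrt(2)*c) + (C3 + C4*c)*cos(sqrt(2)*c) - 1/4 + sqrt(3)/2


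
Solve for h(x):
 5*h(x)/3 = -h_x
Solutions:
 h(x) = C1*exp(-5*x/3)


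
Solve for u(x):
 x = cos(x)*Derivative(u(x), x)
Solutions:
 u(x) = C1 + Integral(x/cos(x), x)


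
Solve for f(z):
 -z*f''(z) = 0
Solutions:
 f(z) = C1 + C2*z


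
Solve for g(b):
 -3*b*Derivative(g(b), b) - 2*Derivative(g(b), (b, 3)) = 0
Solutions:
 g(b) = C1 + Integral(C2*airyai(-2^(2/3)*3^(1/3)*b/2) + C3*airybi(-2^(2/3)*3^(1/3)*b/2), b)


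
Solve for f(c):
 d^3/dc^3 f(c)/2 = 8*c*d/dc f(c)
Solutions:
 f(c) = C1 + Integral(C2*airyai(2*2^(1/3)*c) + C3*airybi(2*2^(1/3)*c), c)


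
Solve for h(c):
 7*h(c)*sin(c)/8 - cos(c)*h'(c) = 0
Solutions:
 h(c) = C1/cos(c)^(7/8)


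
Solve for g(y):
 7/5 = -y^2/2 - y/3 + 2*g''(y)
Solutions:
 g(y) = C1 + C2*y + y^4/48 + y^3/36 + 7*y^2/20


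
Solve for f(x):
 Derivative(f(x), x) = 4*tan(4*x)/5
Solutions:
 f(x) = C1 - log(cos(4*x))/5


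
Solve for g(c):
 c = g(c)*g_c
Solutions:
 g(c) = -sqrt(C1 + c^2)
 g(c) = sqrt(C1 + c^2)


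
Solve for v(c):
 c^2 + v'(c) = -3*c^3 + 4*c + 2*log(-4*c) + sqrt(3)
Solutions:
 v(c) = C1 - 3*c^4/4 - c^3/3 + 2*c^2 + 2*c*log(-c) + c*(-2 + sqrt(3) + 4*log(2))


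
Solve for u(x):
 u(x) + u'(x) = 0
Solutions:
 u(x) = C1*exp(-x)


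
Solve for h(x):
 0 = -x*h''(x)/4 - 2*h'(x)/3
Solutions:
 h(x) = C1 + C2/x^(5/3)


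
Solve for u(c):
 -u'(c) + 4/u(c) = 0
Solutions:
 u(c) = -sqrt(C1 + 8*c)
 u(c) = sqrt(C1 + 8*c)


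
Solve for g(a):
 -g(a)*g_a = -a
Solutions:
 g(a) = -sqrt(C1 + a^2)
 g(a) = sqrt(C1 + a^2)


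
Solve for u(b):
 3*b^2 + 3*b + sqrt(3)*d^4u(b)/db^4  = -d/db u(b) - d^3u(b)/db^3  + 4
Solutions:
 u(b) = C1 + C2*exp(b*(-4*sqrt(3) + 2*18^(1/3)/(9*sqrt(255) + 83*sqrt(3))^(1/3) + 12^(1/3)*(9*sqrt(255) + 83*sqrt(3))^(1/3))/36)*sin(2^(1/3)*3^(1/6)*b*(-2^(1/3)*3^(2/3)*(9*sqrt(255) + 83*sqrt(3))^(1/3) + 6/(9*sqrt(255) + 83*sqrt(3))^(1/3))/36) + C3*exp(b*(-4*sqrt(3) + 2*18^(1/3)/(9*sqrt(255) + 83*sqrt(3))^(1/3) + 12^(1/3)*(9*sqrt(255) + 83*sqrt(3))^(1/3))/36)*cos(2^(1/3)*3^(1/6)*b*(-2^(1/3)*3^(2/3)*(9*sqrt(255) + 83*sqrt(3))^(1/3) + 6/(9*sqrt(255) + 83*sqrt(3))^(1/3))/36) + C4*exp(-b*(2*18^(1/3)/(9*sqrt(255) + 83*sqrt(3))^(1/3) + 2*sqrt(3) + 12^(1/3)*(9*sqrt(255) + 83*sqrt(3))^(1/3))/18) - b^3 - 3*b^2/2 + 10*b


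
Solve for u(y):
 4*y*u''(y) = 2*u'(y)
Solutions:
 u(y) = C1 + C2*y^(3/2)


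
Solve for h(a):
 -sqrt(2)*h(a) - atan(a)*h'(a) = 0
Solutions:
 h(a) = C1*exp(-sqrt(2)*Integral(1/atan(a), a))


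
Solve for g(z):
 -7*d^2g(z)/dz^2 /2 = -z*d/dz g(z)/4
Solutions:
 g(z) = C1 + C2*erfi(sqrt(7)*z/14)


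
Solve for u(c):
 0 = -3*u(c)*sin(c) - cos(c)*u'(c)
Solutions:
 u(c) = C1*cos(c)^3


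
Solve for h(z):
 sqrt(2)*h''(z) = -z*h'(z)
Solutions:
 h(z) = C1 + C2*erf(2^(1/4)*z/2)


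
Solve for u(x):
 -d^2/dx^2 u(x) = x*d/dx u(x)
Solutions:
 u(x) = C1 + C2*erf(sqrt(2)*x/2)


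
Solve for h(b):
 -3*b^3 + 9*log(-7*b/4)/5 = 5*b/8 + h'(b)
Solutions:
 h(b) = C1 - 3*b^4/4 - 5*b^2/16 + 9*b*log(-b)/5 + 9*b*(-2*log(2) - 1 + log(7))/5


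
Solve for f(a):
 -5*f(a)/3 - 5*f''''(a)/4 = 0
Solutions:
 f(a) = (C1*sin(3^(3/4)*a/3) + C2*cos(3^(3/4)*a/3))*exp(-3^(3/4)*a/3) + (C3*sin(3^(3/4)*a/3) + C4*cos(3^(3/4)*a/3))*exp(3^(3/4)*a/3)


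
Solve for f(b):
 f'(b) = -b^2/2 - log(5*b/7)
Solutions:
 f(b) = C1 - b^3/6 - b*log(b) + b*log(7/5) + b


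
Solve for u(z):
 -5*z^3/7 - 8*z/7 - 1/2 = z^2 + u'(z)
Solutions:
 u(z) = C1 - 5*z^4/28 - z^3/3 - 4*z^2/7 - z/2


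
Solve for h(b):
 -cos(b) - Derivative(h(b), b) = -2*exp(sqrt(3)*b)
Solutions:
 h(b) = C1 + 2*sqrt(3)*exp(sqrt(3)*b)/3 - sin(b)


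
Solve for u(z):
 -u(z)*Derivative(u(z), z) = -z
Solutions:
 u(z) = -sqrt(C1 + z^2)
 u(z) = sqrt(C1 + z^2)


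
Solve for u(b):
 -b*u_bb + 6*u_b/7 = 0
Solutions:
 u(b) = C1 + C2*b^(13/7)


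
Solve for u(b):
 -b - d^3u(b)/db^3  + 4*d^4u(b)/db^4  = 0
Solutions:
 u(b) = C1 + C2*b + C3*b^2 + C4*exp(b/4) - b^4/24 - 2*b^3/3


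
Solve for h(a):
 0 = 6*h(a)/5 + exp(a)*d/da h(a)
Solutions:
 h(a) = C1*exp(6*exp(-a)/5)


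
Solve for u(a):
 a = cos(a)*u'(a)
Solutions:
 u(a) = C1 + Integral(a/cos(a), a)


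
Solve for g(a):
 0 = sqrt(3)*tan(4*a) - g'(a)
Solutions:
 g(a) = C1 - sqrt(3)*log(cos(4*a))/4


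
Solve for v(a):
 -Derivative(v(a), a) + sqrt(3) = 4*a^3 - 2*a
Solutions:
 v(a) = C1 - a^4 + a^2 + sqrt(3)*a


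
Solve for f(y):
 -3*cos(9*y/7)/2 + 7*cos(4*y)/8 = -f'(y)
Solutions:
 f(y) = C1 + 7*sin(9*y/7)/6 - 7*sin(4*y)/32


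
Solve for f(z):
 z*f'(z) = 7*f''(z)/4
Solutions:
 f(z) = C1 + C2*erfi(sqrt(14)*z/7)


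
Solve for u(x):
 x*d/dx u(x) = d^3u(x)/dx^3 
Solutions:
 u(x) = C1 + Integral(C2*airyai(x) + C3*airybi(x), x)


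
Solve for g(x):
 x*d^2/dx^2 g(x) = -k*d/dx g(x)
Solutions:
 g(x) = C1 + x^(1 - re(k))*(C2*sin(log(x)*Abs(im(k))) + C3*cos(log(x)*im(k)))


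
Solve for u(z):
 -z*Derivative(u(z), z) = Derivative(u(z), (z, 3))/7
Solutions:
 u(z) = C1 + Integral(C2*airyai(-7^(1/3)*z) + C3*airybi(-7^(1/3)*z), z)


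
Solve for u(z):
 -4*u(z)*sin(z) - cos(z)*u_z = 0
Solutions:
 u(z) = C1*cos(z)^4


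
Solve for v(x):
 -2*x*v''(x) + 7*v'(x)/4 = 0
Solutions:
 v(x) = C1 + C2*x^(15/8)


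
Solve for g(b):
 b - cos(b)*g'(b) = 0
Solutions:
 g(b) = C1 + Integral(b/cos(b), b)


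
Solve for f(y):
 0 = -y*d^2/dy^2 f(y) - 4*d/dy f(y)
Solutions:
 f(y) = C1 + C2/y^3


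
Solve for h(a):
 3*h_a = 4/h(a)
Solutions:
 h(a) = -sqrt(C1 + 24*a)/3
 h(a) = sqrt(C1 + 24*a)/3


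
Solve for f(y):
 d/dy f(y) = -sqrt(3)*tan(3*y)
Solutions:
 f(y) = C1 + sqrt(3)*log(cos(3*y))/3


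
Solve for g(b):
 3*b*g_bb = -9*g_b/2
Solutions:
 g(b) = C1 + C2/sqrt(b)


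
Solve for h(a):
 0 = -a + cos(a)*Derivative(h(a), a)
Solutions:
 h(a) = C1 + Integral(a/cos(a), a)


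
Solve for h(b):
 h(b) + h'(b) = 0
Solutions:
 h(b) = C1*exp(-b)


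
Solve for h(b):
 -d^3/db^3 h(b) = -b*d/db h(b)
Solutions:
 h(b) = C1 + Integral(C2*airyai(b) + C3*airybi(b), b)


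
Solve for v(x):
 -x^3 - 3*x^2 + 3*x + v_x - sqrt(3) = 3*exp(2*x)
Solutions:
 v(x) = C1 + x^4/4 + x^3 - 3*x^2/2 + sqrt(3)*x + 3*exp(2*x)/2


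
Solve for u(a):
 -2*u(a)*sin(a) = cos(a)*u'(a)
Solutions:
 u(a) = C1*cos(a)^2


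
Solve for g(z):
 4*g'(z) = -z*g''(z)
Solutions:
 g(z) = C1 + C2/z^3


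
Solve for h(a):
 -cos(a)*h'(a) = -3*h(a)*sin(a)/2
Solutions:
 h(a) = C1/cos(a)^(3/2)


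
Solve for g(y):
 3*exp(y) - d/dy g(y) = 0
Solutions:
 g(y) = C1 + 3*exp(y)


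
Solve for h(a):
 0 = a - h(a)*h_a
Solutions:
 h(a) = -sqrt(C1 + a^2)
 h(a) = sqrt(C1 + a^2)


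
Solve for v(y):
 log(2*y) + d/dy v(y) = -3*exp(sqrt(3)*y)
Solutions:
 v(y) = C1 - y*log(y) + y*(1 - log(2)) - sqrt(3)*exp(sqrt(3)*y)


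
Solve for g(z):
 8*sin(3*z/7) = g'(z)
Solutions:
 g(z) = C1 - 56*cos(3*z/7)/3


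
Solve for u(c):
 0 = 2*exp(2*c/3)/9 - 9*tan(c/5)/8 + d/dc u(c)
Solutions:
 u(c) = C1 - exp(2*c/3)/3 - 45*log(cos(c/5))/8


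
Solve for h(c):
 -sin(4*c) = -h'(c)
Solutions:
 h(c) = C1 - cos(4*c)/4
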